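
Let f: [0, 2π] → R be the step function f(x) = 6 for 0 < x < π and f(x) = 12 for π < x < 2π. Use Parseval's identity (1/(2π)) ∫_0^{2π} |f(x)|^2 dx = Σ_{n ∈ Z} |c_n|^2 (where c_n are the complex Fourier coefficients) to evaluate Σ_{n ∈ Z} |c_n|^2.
Σ |c_n|^2 = 90

Parseval equates the L^2 energy of f (normalised by 1/(2π)) with the ℓ^2 sum of its Fourier coefficients: (1/(2π)) ∫_0^{2π} |f|^2 = Σ |c_n|^2.
Compute the left side: (1/(2π)) [∫_0^π 6^2 dx + ∫_π^{2π} 12^2 dx] = (1/(2π)) · (36π + 144π) = (36 + 144)/2 = 90.
So Σ_{n ∈ Z} |c_n|^2 = 90.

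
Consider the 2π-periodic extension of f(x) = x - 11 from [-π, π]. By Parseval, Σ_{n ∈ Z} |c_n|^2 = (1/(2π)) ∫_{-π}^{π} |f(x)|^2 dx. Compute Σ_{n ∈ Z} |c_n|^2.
Σ |c_n|^2 = π^2/3 + 121

Expand and integrate term by term over [-π, π]:
  ∫ (x)^2 dx = 1·(2π^3/3); ∫ 2·1·(-11)·x dx = 0 (odd integrand); ∫ (-11)^2 dx = 121·2π.
So (1/(2π)) ∫_{-π}^{π} (x - 11)^2 dx = 1π^2/3 + 121 = π^2/3 + 121.
Parseval ⇒ Σ |c_n|^2 = π^2/3 + 121.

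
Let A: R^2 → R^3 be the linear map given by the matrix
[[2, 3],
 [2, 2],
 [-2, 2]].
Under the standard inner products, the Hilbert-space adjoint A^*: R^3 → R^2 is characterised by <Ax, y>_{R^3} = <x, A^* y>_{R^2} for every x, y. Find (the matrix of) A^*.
A^* = A^T =
[[2, 2, -2],
 [3, 2, 2]]

For real matrices with standard dot products, the defining identity <Ax, y> = <x, A^* y> gives (Ax)^T y = x^T (A^*) y, i.e. x^T A^T y = x^T (A^*) y. Since this holds for all x, y, we must have A^* = A^T. Therefore
A^* =
[[2, 2, -2],
 [3, 2, 2]].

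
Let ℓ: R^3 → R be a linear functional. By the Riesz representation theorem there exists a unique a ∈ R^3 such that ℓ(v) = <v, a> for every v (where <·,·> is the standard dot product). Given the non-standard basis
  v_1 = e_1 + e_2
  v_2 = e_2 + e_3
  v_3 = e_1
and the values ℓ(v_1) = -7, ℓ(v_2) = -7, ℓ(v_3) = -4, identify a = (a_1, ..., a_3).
a = (-4, -3, -4)

Write a = (a_1, ..., a_3) in the standard basis. For each basis vector v_i, ℓ(v_i) = <v_i, a> is a linear equation in the a_j's. Collect the n equations into a matrix system V a = ℓ, where row i of V is v_i (expressed in the standard basis). Since V is invertible (lower-triangular with 1s on the diagonal, up to permutation), solve by back-substitution:
  V =
[[1, 1, 0],
 [0, 1, 1],
 [1, 0, 0]]
  V a = (-7, -7, -4)
Solving gives a = (-4, -3, -4).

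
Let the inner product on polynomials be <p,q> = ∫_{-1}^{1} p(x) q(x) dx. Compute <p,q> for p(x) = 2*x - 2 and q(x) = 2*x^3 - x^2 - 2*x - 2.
<p,q> = 124/15

Expand the product: p(x)·q(x) = 4*x^4 - 6*x^3 - 2*x^2 + 4.
∫_{-1}^{1} of each monomial x^k gives [2/(k+1) if k even, 0 if k odd]. Integrating term-by-term (or equivalently evaluating the antiderivative F(x) = 4*x^5/5 - 3*x^4/2 - 2*x^3/3 + 4*x at the endpoints):
  F(1) − F(−1) = 79/30 − (-169/30) = 124/15.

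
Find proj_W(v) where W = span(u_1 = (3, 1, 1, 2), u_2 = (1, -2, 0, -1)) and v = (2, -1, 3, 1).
proj_W(v) = (244/89, -47/89, 63/89, 71/89)

Set up U = [u_1 | ... | u_2] ∈ R^(4×2). The projector onto W = col(U) is P = U (U^T U)^(-1) U^T.
Compute U^T U =
  [15, -1]
  [-1, 6],
and U^T v = (10, 3).
Solve U^T U · c = U^T v for the coefficients: c = (63/89, 55/89). The projection is proj_W(v) = U c.
Check: (v - proj_W(v)) · u_1 = 0  (should be 0).
Check: (v - proj_W(v)) · u_2 = 0  (should be 0).
Result: proj_W(v) = (244/89, -47/89, 63/89, 71/89).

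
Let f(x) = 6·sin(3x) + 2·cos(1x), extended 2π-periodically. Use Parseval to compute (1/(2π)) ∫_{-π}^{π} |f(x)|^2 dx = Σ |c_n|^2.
Σ |c_n|^2 = 20

Expand |f|^2 and use orthogonality of {sin(nx), cos(mx)} on [-π, π]:
  ∫_{-π}^{π} sin(nx)^2 dx = π, ∫ cos(mx)^2 dx = π, and cross terms integrate to 0.
So ∫_{-π}^{π} f(x)^2 dx = 6^2 · π + 2^2 · π = (36 + 4)π.
Divide by 2π: (36 + 4)/2 = 20.
By Parseval, this equals Σ |c_n|^2.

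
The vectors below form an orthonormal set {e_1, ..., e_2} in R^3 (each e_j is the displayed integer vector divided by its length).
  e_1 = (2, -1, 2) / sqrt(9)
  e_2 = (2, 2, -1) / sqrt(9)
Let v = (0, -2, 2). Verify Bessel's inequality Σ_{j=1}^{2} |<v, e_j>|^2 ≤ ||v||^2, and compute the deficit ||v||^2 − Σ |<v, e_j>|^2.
Σ |<v, e_j>|^2 = 8; ||v||^2 = 8; deficit = 0

Write each e_j = u_j / sqrt(<u_j, u_j>) where u_j is the displayed integer vector. Then <v, e_j> = <v, u_j> / sqrt(<u_j, u_j>), so |<v, e_j>|^2 = <v, u_j>^2 / <u_j, u_j>.
Coefficients: <v, e_1> = 6/sqrt(9), <v, e_2> = -6/sqrt(9).
Square and sum: Σ |<v, e_j>|^2 = 8.
Compute ||v||^2 = v·v = 8.
Deficit = 8 − 8 = 0 ≥ 0, confirming Bessel's inequality. (The deficit equals ||v − Σ <v,e_j> e_j||^2, the squared distance from v to span{e_j}.)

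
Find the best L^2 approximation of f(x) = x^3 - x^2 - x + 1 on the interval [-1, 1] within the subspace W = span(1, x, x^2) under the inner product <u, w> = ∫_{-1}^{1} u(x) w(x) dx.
g(x) = -x^2 - 2*x/5 + 1

The best approximation g ∈ W is the orthogonal projection of f onto W. Writing g = a_0 + a_1 x + a_2 x^2, the coefficients solve the normal equations G · a = b where
  G_{ij} = <φ_i, φ_j> and b_i = <f, φ_i>, with φ_0 = 1, φ_1 = x, φ_2 = x^2.
G =
  [2, 0, 2/3]
  [0, 2/3, 0]
  [2/3, 0, 2/5],
b = (4/3, -4/15, 4/15).
Solving gives a_0 = 1, a_1 = -2/5, a_2 = -1, so
  g(x) = -x^2 - 2*x/5 + 1.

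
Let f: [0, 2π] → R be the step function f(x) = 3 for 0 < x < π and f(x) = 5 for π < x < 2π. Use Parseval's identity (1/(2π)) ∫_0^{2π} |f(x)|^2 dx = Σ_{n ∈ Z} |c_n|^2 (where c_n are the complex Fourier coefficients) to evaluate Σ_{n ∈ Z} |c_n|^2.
Σ |c_n|^2 = 17

Parseval equates the L^2 energy of f (normalised by 1/(2π)) with the ℓ^2 sum of its Fourier coefficients: (1/(2π)) ∫_0^{2π} |f|^2 = Σ |c_n|^2.
Compute the left side: (1/(2π)) [∫_0^π 3^2 dx + ∫_π^{2π} 5^2 dx] = (1/(2π)) · (9π + 25π) = (9 + 25)/2 = 17.
So Σ_{n ∈ Z} |c_n|^2 = 17.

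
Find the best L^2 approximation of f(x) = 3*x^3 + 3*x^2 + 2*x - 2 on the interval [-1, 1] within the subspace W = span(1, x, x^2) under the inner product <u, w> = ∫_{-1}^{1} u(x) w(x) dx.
g(x) = 3*x^2 + 19*x/5 - 2

The best approximation g ∈ W is the orthogonal projection of f onto W. Writing g = a_0 + a_1 x + a_2 x^2, the coefficients solve the normal equations G · a = b where
  G_{ij} = <φ_i, φ_j> and b_i = <f, φ_i>, with φ_0 = 1, φ_1 = x, φ_2 = x^2.
G =
  [2, 0, 2/3]
  [0, 2/3, 0]
  [2/3, 0, 2/5],
b = (-2, 38/15, -2/15).
Solving gives a_0 = -2, a_1 = 19/5, a_2 = 3, so
  g(x) = 3*x^2 + 19*x/5 - 2.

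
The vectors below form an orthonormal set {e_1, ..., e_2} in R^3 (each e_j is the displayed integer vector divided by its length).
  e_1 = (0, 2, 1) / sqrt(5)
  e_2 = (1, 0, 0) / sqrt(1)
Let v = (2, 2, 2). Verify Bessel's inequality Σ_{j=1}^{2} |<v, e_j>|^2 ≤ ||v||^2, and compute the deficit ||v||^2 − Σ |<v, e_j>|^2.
Σ |<v, e_j>|^2 = 56/5; ||v||^2 = 12; deficit = 4/5

Write each e_j = u_j / sqrt(<u_j, u_j>) where u_j is the displayed integer vector. Then <v, e_j> = <v, u_j> / sqrt(<u_j, u_j>), so |<v, e_j>|^2 = <v, u_j>^2 / <u_j, u_j>.
Coefficients: <v, e_1> = 6/sqrt(5), <v, e_2> = 2/sqrt(1).
Square and sum: Σ |<v, e_j>|^2 = 56/5.
Compute ||v||^2 = v·v = 12.
Deficit = 12 − 56/5 = 4/5 ≥ 0, confirming Bessel's inequality. (The deficit equals ||v − Σ <v,e_j> e_j||^2, the squared distance from v to span{e_j}.)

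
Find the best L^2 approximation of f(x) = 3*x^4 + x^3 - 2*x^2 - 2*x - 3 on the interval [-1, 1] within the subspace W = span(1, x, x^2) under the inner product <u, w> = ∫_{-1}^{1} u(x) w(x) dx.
g(x) = 4*x^2/7 - 7*x/5 - 114/35

The best approximation g ∈ W is the orthogonal projection of f onto W. Writing g = a_0 + a_1 x + a_2 x^2, the coefficients solve the normal equations G · a = b where
  G_{ij} = <φ_i, φ_j> and b_i = <f, φ_i>, with φ_0 = 1, φ_1 = x, φ_2 = x^2.
G =
  [2, 0, 2/3]
  [0, 2/3, 0]
  [2/3, 0, 2/5],
b = (-92/15, -14/15, -68/35).
Solving gives a_0 = -114/35, a_1 = -7/5, a_2 = 4/7, so
  g(x) = 4*x^2/7 - 7*x/5 - 114/35.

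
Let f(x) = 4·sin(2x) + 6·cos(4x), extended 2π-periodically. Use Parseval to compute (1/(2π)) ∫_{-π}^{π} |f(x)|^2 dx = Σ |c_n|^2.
Σ |c_n|^2 = 26

Expand |f|^2 and use orthogonality of {sin(nx), cos(mx)} on [-π, π]:
  ∫_{-π}^{π} sin(nx)^2 dx = π, ∫ cos(mx)^2 dx = π, and cross terms integrate to 0.
So ∫_{-π}^{π} f(x)^2 dx = 4^2 · π + 6^2 · π = (16 + 36)π.
Divide by 2π: (16 + 36)/2 = 26.
By Parseval, this equals Σ |c_n|^2.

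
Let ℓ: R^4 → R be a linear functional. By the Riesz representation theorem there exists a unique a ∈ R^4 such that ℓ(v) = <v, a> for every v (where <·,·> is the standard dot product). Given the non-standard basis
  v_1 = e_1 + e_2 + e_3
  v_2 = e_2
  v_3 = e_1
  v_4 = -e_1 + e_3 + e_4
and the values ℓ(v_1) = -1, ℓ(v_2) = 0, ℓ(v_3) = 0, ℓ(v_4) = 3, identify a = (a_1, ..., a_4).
a = (0, 0, -1, 4)

Write a = (a_1, ..., a_4) in the standard basis. For each basis vector v_i, ℓ(v_i) = <v_i, a> is a linear equation in the a_j's. Collect the n equations into a matrix system V a = ℓ, where row i of V is v_i (expressed in the standard basis). Since V is invertible (lower-triangular with 1s on the diagonal, up to permutation), solve by back-substitution:
  V =
[[1, 1, 1, 0],
 [0, 1, 0, 0],
 [1, 0, 0, 0],
 [-1, 0, 1, 1]]
  V a = (-1, 0, 0, 3)
Solving gives a = (0, 0, -1, 4).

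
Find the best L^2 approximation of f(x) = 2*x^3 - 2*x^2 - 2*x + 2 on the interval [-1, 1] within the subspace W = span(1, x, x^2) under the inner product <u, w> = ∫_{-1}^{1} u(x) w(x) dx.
g(x) = -2*x^2 - 4*x/5 + 2

The best approximation g ∈ W is the orthogonal projection of f onto W. Writing g = a_0 + a_1 x + a_2 x^2, the coefficients solve the normal equations G · a = b where
  G_{ij} = <φ_i, φ_j> and b_i = <f, φ_i>, with φ_0 = 1, φ_1 = x, φ_2 = x^2.
G =
  [2, 0, 2/3]
  [0, 2/3, 0]
  [2/3, 0, 2/5],
b = (8/3, -8/15, 8/15).
Solving gives a_0 = 2, a_1 = -4/5, a_2 = -2, so
  g(x) = -2*x^2 - 4*x/5 + 2.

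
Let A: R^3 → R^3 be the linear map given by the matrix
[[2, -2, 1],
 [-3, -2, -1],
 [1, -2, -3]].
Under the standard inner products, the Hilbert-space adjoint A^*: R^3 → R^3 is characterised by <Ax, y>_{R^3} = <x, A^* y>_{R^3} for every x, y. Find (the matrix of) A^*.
A^* = A^T =
[[2, -3, 1],
 [-2, -2, -2],
 [1, -1, -3]]

For real matrices with standard dot products, the defining identity <Ax, y> = <x, A^* y> gives (Ax)^T y = x^T (A^*) y, i.e. x^T A^T y = x^T (A^*) y. Since this holds for all x, y, we must have A^* = A^T. Therefore
A^* =
[[2, -3, 1],
 [-2, -2, -2],
 [1, -1, -3]].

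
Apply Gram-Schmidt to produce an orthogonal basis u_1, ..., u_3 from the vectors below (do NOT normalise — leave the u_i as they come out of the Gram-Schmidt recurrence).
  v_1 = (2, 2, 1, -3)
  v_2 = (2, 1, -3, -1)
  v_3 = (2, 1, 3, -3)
Orthogonal basis:
  u_1 = (2, 2, 1, -3)
  u_2 = (4/3, 1/3, -10/3, 0)
  u_3 = (28/39, -32/39, 8/39, 0)

Apply the Gram-Schmidt recurrence
  u_1 = v_1
  u_i = v_i − Σ_{j<i} ((v_i · u_j) / (u_j · u_j)) · u_j.

Step by step this gives:
  u_1 = (2, 2, 1, -3)
  u_2 = (4/3, 1/3, -10/3, 0)
  u_3 = (28/39, -32/39, 8/39, 0)

Orthogonality check:
  u_2 · u_1 = 0 (should be 0)
  u_3 · u_1 = 0 (should be 0)
  u_3 · u_2 = 0 (should be 0)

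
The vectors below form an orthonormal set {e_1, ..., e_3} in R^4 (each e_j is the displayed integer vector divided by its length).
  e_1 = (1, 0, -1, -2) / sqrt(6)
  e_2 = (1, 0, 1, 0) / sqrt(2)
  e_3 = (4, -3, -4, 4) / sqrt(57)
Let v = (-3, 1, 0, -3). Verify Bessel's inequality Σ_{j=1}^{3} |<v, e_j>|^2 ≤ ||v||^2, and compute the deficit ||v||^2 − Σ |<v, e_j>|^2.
Σ |<v, e_j>|^2 = 357/19; ||v||^2 = 19; deficit = 4/19

Write each e_j = u_j / sqrt(<u_j, u_j>) where u_j is the displayed integer vector. Then <v, e_j> = <v, u_j> / sqrt(<u_j, u_j>), so |<v, e_j>|^2 = <v, u_j>^2 / <u_j, u_j>.
Coefficients: <v, e_1> = 3/sqrt(6), <v, e_2> = -3/sqrt(2), <v, e_3> = -27/sqrt(57).
Square and sum: Σ |<v, e_j>|^2 = 357/19.
Compute ||v||^2 = v·v = 19.
Deficit = 19 − 357/19 = 4/19 ≥ 0, confirming Bessel's inequality. (The deficit equals ||v − Σ <v,e_j> e_j||^2, the squared distance from v to span{e_j}.)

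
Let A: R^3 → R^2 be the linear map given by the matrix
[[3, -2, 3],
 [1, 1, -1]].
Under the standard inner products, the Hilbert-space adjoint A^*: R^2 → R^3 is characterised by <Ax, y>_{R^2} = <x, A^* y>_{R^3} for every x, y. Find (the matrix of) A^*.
A^* = A^T =
[[3, 1],
 [-2, 1],
 [3, -1]]

For real matrices with standard dot products, the defining identity <Ax, y> = <x, A^* y> gives (Ax)^T y = x^T (A^*) y, i.e. x^T A^T y = x^T (A^*) y. Since this holds for all x, y, we must have A^* = A^T. Therefore
A^* =
[[3, 1],
 [-2, 1],
 [3, -1]].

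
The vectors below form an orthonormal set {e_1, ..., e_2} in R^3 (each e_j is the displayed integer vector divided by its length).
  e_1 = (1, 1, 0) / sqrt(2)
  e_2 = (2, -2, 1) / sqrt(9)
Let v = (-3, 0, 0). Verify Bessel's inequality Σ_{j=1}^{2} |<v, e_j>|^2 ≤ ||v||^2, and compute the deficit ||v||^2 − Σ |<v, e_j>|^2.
Σ |<v, e_j>|^2 = 17/2; ||v||^2 = 9; deficit = 1/2

Write each e_j = u_j / sqrt(<u_j, u_j>) where u_j is the displayed integer vector. Then <v, e_j> = <v, u_j> / sqrt(<u_j, u_j>), so |<v, e_j>|^2 = <v, u_j>^2 / <u_j, u_j>.
Coefficients: <v, e_1> = -3/sqrt(2), <v, e_2> = -6/sqrt(9).
Square and sum: Σ |<v, e_j>|^2 = 17/2.
Compute ||v||^2 = v·v = 9.
Deficit = 9 − 17/2 = 1/2 ≥ 0, confirming Bessel's inequality. (The deficit equals ||v − Σ <v,e_j> e_j||^2, the squared distance from v to span{e_j}.)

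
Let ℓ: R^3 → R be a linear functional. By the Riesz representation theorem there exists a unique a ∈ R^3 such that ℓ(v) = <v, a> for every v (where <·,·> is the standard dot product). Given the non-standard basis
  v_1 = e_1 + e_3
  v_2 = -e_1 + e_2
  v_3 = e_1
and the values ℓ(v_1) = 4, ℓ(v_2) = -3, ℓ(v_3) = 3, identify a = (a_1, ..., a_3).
a = (3, 0, 1)

Write a = (a_1, ..., a_3) in the standard basis. For each basis vector v_i, ℓ(v_i) = <v_i, a> is a linear equation in the a_j's. Collect the n equations into a matrix system V a = ℓ, where row i of V is v_i (expressed in the standard basis). Since V is invertible (lower-triangular with 1s on the diagonal, up to permutation), solve by back-substitution:
  V =
[[1, 0, 1],
 [-1, 1, 0],
 [1, 0, 0]]
  V a = (4, -3, 3)
Solving gives a = (3, 0, 1).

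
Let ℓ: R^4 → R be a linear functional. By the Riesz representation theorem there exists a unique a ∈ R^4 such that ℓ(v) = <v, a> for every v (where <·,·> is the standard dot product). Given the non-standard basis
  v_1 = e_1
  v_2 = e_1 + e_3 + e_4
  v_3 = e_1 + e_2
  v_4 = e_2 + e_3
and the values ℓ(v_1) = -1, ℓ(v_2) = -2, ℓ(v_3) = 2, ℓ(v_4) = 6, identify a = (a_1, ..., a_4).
a = (-1, 3, 3, -4)

Write a = (a_1, ..., a_4) in the standard basis. For each basis vector v_i, ℓ(v_i) = <v_i, a> is a linear equation in the a_j's. Collect the n equations into a matrix system V a = ℓ, where row i of V is v_i (expressed in the standard basis). Since V is invertible (lower-triangular with 1s on the diagonal, up to permutation), solve by back-substitution:
  V =
[[1, 0, 0, 0],
 [1, 0, 1, 1],
 [1, 1, 0, 0],
 [0, 1, 1, 0]]
  V a = (-1, -2, 2, 6)
Solving gives a = (-1, 3, 3, -4).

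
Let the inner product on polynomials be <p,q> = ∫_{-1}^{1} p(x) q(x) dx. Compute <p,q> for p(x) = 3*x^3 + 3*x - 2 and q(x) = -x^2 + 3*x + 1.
<p,q> = 104/15

Expand the product: p(x)·q(x) = -3*x^5 + 9*x^4 + 11*x^2 - 3*x - 2.
∫_{-1}^{1} of each monomial x^k gives [2/(k+1) if k even, 0 if k odd]. Integrating term-by-term (or equivalently evaluating the antiderivative F(x) = -x^6/2 + 9*x^5/5 + 11*x^3/3 - 3*x^2/2 - 2*x at the endpoints):
  F(1) − F(−1) = 22/15 − (-82/15) = 104/15.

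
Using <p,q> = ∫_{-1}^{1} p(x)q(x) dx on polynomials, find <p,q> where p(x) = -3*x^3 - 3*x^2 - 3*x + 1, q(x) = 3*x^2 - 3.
<p,q> = -8/5

Expand the product: p(x)·q(x) = -9*x^5 - 9*x^4 + 12*x^2 + 9*x - 3.
∫_{-1}^{1} of each monomial x^k gives [2/(k+1) if k even, 0 if k odd]. Integrating term-by-term (or equivalently evaluating the antiderivative F(x) = -3*x^6/2 - 9*x^5/5 + 4*x^3 + 9*x^2/2 - 3*x at the endpoints):
  F(1) − F(−1) = 11/5 − (19/5) = -8/5.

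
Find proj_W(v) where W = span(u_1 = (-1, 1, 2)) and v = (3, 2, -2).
proj_W(v) = (5/6, -5/6, -5/3)

Set up U = [u_1 | ... | u_1] ∈ R^(3×1). The projector onto W = col(U) is P = U (U^T U)^(-1) U^T.
Compute U^T U =
  [6],
and U^T v = (-5).
Solve U^T U · c = U^T v for the coefficients: c = (-5/6). The projection is proj_W(v) = U c.
Check: (v - proj_W(v)) · u_1 = 0  (should be 0).
Result: proj_W(v) = (5/6, -5/6, -5/3).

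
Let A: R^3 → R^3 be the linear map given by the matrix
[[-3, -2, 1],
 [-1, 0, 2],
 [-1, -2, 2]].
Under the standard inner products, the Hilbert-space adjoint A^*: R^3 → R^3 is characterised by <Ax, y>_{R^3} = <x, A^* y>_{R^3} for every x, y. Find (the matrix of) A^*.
A^* = A^T =
[[-3, -1, -1],
 [-2, 0, -2],
 [1, 2, 2]]

For real matrices with standard dot products, the defining identity <Ax, y> = <x, A^* y> gives (Ax)^T y = x^T (A^*) y, i.e. x^T A^T y = x^T (A^*) y. Since this holds for all x, y, we must have A^* = A^T. Therefore
A^* =
[[-3, -1, -1],
 [-2, 0, -2],
 [1, 2, 2]].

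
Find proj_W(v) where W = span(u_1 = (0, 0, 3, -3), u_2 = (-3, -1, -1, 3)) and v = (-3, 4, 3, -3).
proj_W(v) = (-5/4, -5/12, 41/12, -31/12)

Set up U = [u_1 | ... | u_2] ∈ R^(4×2). The projector onto W = col(U) is P = U (U^T U)^(-1) U^T.
Compute U^T U =
  [18, -12]
  [-12, 20],
and U^T v = (18, -7).
Solve U^T U · c = U^T v for the coefficients: c = (23/18, 5/12). The projection is proj_W(v) = U c.
Check: (v - proj_W(v)) · u_1 = 0  (should be 0).
Check: (v - proj_W(v)) · u_2 = 0  (should be 0).
Result: proj_W(v) = (-5/4, -5/12, 41/12, -31/12).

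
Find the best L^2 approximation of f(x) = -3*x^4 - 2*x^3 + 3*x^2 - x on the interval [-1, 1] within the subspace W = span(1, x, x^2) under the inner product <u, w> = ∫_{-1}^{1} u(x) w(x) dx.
g(x) = 3*x^2/7 - 11*x/5 + 9/35

The best approximation g ∈ W is the orthogonal projection of f onto W. Writing g = a_0 + a_1 x + a_2 x^2, the coefficients solve the normal equations G · a = b where
  G_{ij} = <φ_i, φ_j> and b_i = <f, φ_i>, with φ_0 = 1, φ_1 = x, φ_2 = x^2.
G =
  [2, 0, 2/3]
  [0, 2/3, 0]
  [2/3, 0, 2/5],
b = (4/5, -22/15, 12/35).
Solving gives a_0 = 9/35, a_1 = -11/5, a_2 = 3/7, so
  g(x) = 3*x^2/7 - 11*x/5 + 9/35.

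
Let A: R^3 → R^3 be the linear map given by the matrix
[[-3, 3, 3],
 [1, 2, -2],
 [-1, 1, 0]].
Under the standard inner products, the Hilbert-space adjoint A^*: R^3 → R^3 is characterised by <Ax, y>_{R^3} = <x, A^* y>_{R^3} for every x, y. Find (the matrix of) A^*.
A^* = A^T =
[[-3, 1, -1],
 [3, 2, 1],
 [3, -2, 0]]

For real matrices with standard dot products, the defining identity <Ax, y> = <x, A^* y> gives (Ax)^T y = x^T (A^*) y, i.e. x^T A^T y = x^T (A^*) y. Since this holds for all x, y, we must have A^* = A^T. Therefore
A^* =
[[-3, 1, -1],
 [3, 2, 1],
 [3, -2, 0]].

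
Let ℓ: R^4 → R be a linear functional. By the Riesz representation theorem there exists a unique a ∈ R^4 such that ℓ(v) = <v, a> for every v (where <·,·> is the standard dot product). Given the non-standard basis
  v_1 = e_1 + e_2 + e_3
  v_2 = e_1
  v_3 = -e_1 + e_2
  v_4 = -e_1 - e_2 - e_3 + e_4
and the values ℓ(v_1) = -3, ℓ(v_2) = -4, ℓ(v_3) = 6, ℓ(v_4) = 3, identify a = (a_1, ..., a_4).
a = (-4, 2, -1, 0)

Write a = (a_1, ..., a_4) in the standard basis. For each basis vector v_i, ℓ(v_i) = <v_i, a> is a linear equation in the a_j's. Collect the n equations into a matrix system V a = ℓ, where row i of V is v_i (expressed in the standard basis). Since V is invertible (lower-triangular with 1s on the diagonal, up to permutation), solve by back-substitution:
  V =
[[1, 1, 1, 0],
 [1, 0, 0, 0],
 [-1, 1, 0, 0],
 [-1, -1, -1, 1]]
  V a = (-3, -4, 6, 3)
Solving gives a = (-4, 2, -1, 0).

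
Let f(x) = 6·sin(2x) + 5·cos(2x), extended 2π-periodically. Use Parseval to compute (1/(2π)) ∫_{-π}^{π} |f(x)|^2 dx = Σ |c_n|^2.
Σ |c_n|^2 = 61/2

Expand |f|^2 and use orthogonality of {sin(nx), cos(mx)} on [-π, π]:
  ∫_{-π}^{π} sin(nx)^2 dx = π, ∫ cos(mx)^2 dx = π, and cross terms integrate to 0.
So ∫_{-π}^{π} f(x)^2 dx = 6^2 · π + 5^2 · π = (36 + 25)π.
Divide by 2π: (36 + 25)/2 = 61/2.
By Parseval, this equals Σ |c_n|^2.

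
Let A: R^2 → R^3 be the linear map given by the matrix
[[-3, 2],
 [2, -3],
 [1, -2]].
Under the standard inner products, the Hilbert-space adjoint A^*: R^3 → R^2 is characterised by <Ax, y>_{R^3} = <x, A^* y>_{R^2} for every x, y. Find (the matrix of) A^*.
A^* = A^T =
[[-3, 2, 1],
 [2, -3, -2]]

For real matrices with standard dot products, the defining identity <Ax, y> = <x, A^* y> gives (Ax)^T y = x^T (A^*) y, i.e. x^T A^T y = x^T (A^*) y. Since this holds for all x, y, we must have A^* = A^T. Therefore
A^* =
[[-3, 2, 1],
 [2, -3, -2]].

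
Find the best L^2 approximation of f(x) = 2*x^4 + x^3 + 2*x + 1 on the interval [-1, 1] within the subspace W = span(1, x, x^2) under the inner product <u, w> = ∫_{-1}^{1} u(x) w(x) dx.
g(x) = 12*x^2/7 + 13*x/5 + 29/35

The best approximation g ∈ W is the orthogonal projection of f onto W. Writing g = a_0 + a_1 x + a_2 x^2, the coefficients solve the normal equations G · a = b where
  G_{ij} = <φ_i, φ_j> and b_i = <f, φ_i>, with φ_0 = 1, φ_1 = x, φ_2 = x^2.
G =
  [2, 0, 2/3]
  [0, 2/3, 0]
  [2/3, 0, 2/5],
b = (14/5, 26/15, 26/21).
Solving gives a_0 = 29/35, a_1 = 13/5, a_2 = 12/7, so
  g(x) = 12*x^2/7 + 13*x/5 + 29/35.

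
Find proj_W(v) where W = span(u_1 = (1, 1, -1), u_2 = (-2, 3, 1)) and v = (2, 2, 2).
proj_W(v) = (2/21, 32/21, -8/21)

Set up U = [u_1 | ... | u_2] ∈ R^(3×2). The projector onto W = col(U) is P = U (U^T U)^(-1) U^T.
Compute U^T U =
  [3, 0]
  [0, 14],
and U^T v = (2, 4).
Solve U^T U · c = U^T v for the coefficients: c = (2/3, 2/7). The projection is proj_W(v) = U c.
Check: (v - proj_W(v)) · u_1 = 0  (should be 0).
Check: (v - proj_W(v)) · u_2 = 0  (should be 0).
Result: proj_W(v) = (2/21, 32/21, -8/21).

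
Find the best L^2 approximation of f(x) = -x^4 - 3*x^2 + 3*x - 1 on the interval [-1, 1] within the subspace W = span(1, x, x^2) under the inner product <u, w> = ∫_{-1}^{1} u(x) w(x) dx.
g(x) = -27*x^2/7 + 3*x - 32/35

The best approximation g ∈ W is the orthogonal projection of f onto W. Writing g = a_0 + a_1 x + a_2 x^2, the coefficients solve the normal equations G · a = b where
  G_{ij} = <φ_i, φ_j> and b_i = <f, φ_i>, with φ_0 = 1, φ_1 = x, φ_2 = x^2.
G =
  [2, 0, 2/3]
  [0, 2/3, 0]
  [2/3, 0, 2/5],
b = (-22/5, 2, -226/105).
Solving gives a_0 = -32/35, a_1 = 3, a_2 = -27/7, so
  g(x) = -27*x^2/7 + 3*x - 32/35.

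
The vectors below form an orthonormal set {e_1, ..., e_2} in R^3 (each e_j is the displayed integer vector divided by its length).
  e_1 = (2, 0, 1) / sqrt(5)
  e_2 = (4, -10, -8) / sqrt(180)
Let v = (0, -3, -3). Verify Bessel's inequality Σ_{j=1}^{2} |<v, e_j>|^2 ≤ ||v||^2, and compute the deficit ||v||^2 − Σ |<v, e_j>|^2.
Σ |<v, e_j>|^2 = 18; ||v||^2 = 18; deficit = 0

Write each e_j = u_j / sqrt(<u_j, u_j>) where u_j is the displayed integer vector. Then <v, e_j> = <v, u_j> / sqrt(<u_j, u_j>), so |<v, e_j>|^2 = <v, u_j>^2 / <u_j, u_j>.
Coefficients: <v, e_1> = -3/sqrt(5), <v, e_2> = 54/sqrt(180).
Square and sum: Σ |<v, e_j>|^2 = 18.
Compute ||v||^2 = v·v = 18.
Deficit = 18 − 18 = 0 ≥ 0, confirming Bessel's inequality. (The deficit equals ||v − Σ <v,e_j> e_j||^2, the squared distance from v to span{e_j}.)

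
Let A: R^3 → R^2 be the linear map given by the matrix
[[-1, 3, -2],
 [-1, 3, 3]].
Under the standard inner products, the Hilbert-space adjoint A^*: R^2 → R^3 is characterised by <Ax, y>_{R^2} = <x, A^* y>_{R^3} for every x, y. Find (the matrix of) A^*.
A^* = A^T =
[[-1, -1],
 [3, 3],
 [-2, 3]]

For real matrices with standard dot products, the defining identity <Ax, y> = <x, A^* y> gives (Ax)^T y = x^T (A^*) y, i.e. x^T A^T y = x^T (A^*) y. Since this holds for all x, y, we must have A^* = A^T. Therefore
A^* =
[[-1, -1],
 [3, 3],
 [-2, 3]].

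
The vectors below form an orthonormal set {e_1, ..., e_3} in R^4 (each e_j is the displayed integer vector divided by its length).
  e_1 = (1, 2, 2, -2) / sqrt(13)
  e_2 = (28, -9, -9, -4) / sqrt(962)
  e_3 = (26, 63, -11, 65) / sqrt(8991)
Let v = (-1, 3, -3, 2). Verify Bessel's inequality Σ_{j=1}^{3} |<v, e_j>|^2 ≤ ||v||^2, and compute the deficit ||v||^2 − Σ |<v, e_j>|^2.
Σ |<v, e_j>|^2 = 3667/243; ||v||^2 = 23; deficit = 1922/243

Write each e_j = u_j / sqrt(<u_j, u_j>) where u_j is the displayed integer vector. Then <v, e_j> = <v, u_j> / sqrt(<u_j, u_j>), so |<v, e_j>|^2 = <v, u_j>^2 / <u_j, u_j>.
Coefficients: <v, e_1> = -5/sqrt(13), <v, e_2> = -36/sqrt(962), <v, e_3> = 326/sqrt(8991).
Square and sum: Σ |<v, e_j>|^2 = 3667/243.
Compute ||v||^2 = v·v = 23.
Deficit = 23 − 3667/243 = 1922/243 ≥ 0, confirming Bessel's inequality. (The deficit equals ||v − Σ <v,e_j> e_j||^2, the squared distance from v to span{e_j}.)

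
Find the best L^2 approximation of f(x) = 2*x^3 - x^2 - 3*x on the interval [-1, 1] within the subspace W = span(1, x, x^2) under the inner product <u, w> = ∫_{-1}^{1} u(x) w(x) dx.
g(x) = -x^2 - 9*x/5

The best approximation g ∈ W is the orthogonal projection of f onto W. Writing g = a_0 + a_1 x + a_2 x^2, the coefficients solve the normal equations G · a = b where
  G_{ij} = <φ_i, φ_j> and b_i = <f, φ_i>, with φ_0 = 1, φ_1 = x, φ_2 = x^2.
G =
  [2, 0, 2/3]
  [0, 2/3, 0]
  [2/3, 0, 2/5],
b = (-2/3, -6/5, -2/5).
Solving gives a_0 = 0, a_1 = -9/5, a_2 = -1, so
  g(x) = -x^2 - 9*x/5.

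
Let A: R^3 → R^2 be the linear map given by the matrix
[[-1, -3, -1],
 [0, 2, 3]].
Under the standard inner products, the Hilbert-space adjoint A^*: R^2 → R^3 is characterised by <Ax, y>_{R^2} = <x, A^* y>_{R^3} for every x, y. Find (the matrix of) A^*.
A^* = A^T =
[[-1, 0],
 [-3, 2],
 [-1, 3]]

For real matrices with standard dot products, the defining identity <Ax, y> = <x, A^* y> gives (Ax)^T y = x^T (A^*) y, i.e. x^T A^T y = x^T (A^*) y. Since this holds for all x, y, we must have A^* = A^T. Therefore
A^* =
[[-1, 0],
 [-3, 2],
 [-1, 3]].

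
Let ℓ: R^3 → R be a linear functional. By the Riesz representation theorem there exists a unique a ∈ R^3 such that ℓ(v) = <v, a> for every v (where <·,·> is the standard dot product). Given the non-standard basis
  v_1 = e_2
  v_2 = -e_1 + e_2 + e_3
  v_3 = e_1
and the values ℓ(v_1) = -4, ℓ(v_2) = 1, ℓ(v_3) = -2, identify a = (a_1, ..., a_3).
a = (-2, -4, 3)

Write a = (a_1, ..., a_3) in the standard basis. For each basis vector v_i, ℓ(v_i) = <v_i, a> is a linear equation in the a_j's. Collect the n equations into a matrix system V a = ℓ, where row i of V is v_i (expressed in the standard basis). Since V is invertible (lower-triangular with 1s on the diagonal, up to permutation), solve by back-substitution:
  V =
[[0, 1, 0],
 [-1, 1, 1],
 [1, 0, 0]]
  V a = (-4, 1, -2)
Solving gives a = (-2, -4, 3).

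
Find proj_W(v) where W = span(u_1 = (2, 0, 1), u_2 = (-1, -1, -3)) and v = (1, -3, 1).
proj_W(v) = (23/15, -1/3, -1/15)

Set up U = [u_1 | ... | u_2] ∈ R^(3×2). The projector onto W = col(U) is P = U (U^T U)^(-1) U^T.
Compute U^T U =
  [5, -5]
  [-5, 11],
and U^T v = (3, -1).
Solve U^T U · c = U^T v for the coefficients: c = (14/15, 1/3). The projection is proj_W(v) = U c.
Check: (v - proj_W(v)) · u_1 = 0  (should be 0).
Check: (v - proj_W(v)) · u_2 = 0  (should be 0).
Result: proj_W(v) = (23/15, -1/3, -1/15).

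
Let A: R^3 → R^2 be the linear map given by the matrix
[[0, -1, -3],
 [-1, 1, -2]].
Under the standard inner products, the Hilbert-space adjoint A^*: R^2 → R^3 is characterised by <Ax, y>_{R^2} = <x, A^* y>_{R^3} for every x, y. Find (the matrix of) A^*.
A^* = A^T =
[[0, -1],
 [-1, 1],
 [-3, -2]]

For real matrices with standard dot products, the defining identity <Ax, y> = <x, A^* y> gives (Ax)^T y = x^T (A^*) y, i.e. x^T A^T y = x^T (A^*) y. Since this holds for all x, y, we must have A^* = A^T. Therefore
A^* =
[[0, -1],
 [-1, 1],
 [-3, -2]].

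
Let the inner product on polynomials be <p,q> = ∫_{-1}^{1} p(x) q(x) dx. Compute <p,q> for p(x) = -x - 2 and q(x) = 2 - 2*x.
<p,q> = -20/3

Expand the product: p(x)·q(x) = 2*x^2 + 2*x - 4.
∫_{-1}^{1} of each monomial x^k gives [2/(k+1) if k even, 0 if k odd]. Integrating term-by-term (or equivalently evaluating the antiderivative F(x) = 2*x^3/3 + x^2 - 4*x at the endpoints):
  F(1) − F(−1) = -7/3 − (13/3) = -20/3.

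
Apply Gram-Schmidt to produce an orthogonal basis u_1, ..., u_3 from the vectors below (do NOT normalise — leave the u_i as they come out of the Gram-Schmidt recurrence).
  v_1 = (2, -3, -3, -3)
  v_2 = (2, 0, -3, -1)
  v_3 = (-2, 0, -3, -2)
Orthogonal basis:
  u_1 = (2, -3, -3, -3)
  u_2 = (30/31, 48/31, -45/31, 17/31)
  u_3 = (-261/89, 63/89, -285/178, -189/178)

Apply the Gram-Schmidt recurrence
  u_1 = v_1
  u_i = v_i − Σ_{j<i} ((v_i · u_j) / (u_j · u_j)) · u_j.

Step by step this gives:
  u_1 = (2, -3, -3, -3)
  u_2 = (30/31, 48/31, -45/31, 17/31)
  u_3 = (-261/89, 63/89, -285/178, -189/178)

Orthogonality check:
  u_2 · u_1 = 0 (should be 0)
  u_3 · u_1 = 0 (should be 0)
  u_3 · u_2 = 0 (should be 0)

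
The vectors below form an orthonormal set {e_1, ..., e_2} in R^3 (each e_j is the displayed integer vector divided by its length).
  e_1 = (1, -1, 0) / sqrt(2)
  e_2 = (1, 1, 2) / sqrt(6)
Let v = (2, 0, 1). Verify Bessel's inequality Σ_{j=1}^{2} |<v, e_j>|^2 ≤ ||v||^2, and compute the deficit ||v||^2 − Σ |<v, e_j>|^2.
Σ |<v, e_j>|^2 = 14/3; ||v||^2 = 5; deficit = 1/3

Write each e_j = u_j / sqrt(<u_j, u_j>) where u_j is the displayed integer vector. Then <v, e_j> = <v, u_j> / sqrt(<u_j, u_j>), so |<v, e_j>|^2 = <v, u_j>^2 / <u_j, u_j>.
Coefficients: <v, e_1> = 2/sqrt(2), <v, e_2> = 4/sqrt(6).
Square and sum: Σ |<v, e_j>|^2 = 14/3.
Compute ||v||^2 = v·v = 5.
Deficit = 5 − 14/3 = 1/3 ≥ 0, confirming Bessel's inequality. (The deficit equals ||v − Σ <v,e_j> e_j||^2, the squared distance from v to span{e_j}.)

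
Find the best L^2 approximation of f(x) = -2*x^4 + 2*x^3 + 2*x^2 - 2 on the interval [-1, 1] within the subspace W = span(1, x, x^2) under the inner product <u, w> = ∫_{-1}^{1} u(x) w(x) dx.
g(x) = 2*x^2/7 + 6*x/5 - 64/35

The best approximation g ∈ W is the orthogonal projection of f onto W. Writing g = a_0 + a_1 x + a_2 x^2, the coefficients solve the normal equations G · a = b where
  G_{ij} = <φ_i, φ_j> and b_i = <f, φ_i>, with φ_0 = 1, φ_1 = x, φ_2 = x^2.
G =
  [2, 0, 2/3]
  [0, 2/3, 0]
  [2/3, 0, 2/5],
b = (-52/15, 4/5, -116/105).
Solving gives a_0 = -64/35, a_1 = 6/5, a_2 = 2/7, so
  g(x) = 2*x^2/7 + 6*x/5 - 64/35.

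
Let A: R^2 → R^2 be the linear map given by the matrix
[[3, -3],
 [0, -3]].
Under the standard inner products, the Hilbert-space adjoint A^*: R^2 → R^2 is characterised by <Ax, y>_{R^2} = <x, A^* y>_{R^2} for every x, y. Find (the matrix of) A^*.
A^* = A^T =
[[3, 0],
 [-3, -3]]

For real matrices with standard dot products, the defining identity <Ax, y> = <x, A^* y> gives (Ax)^T y = x^T (A^*) y, i.e. x^T A^T y = x^T (A^*) y. Since this holds for all x, y, we must have A^* = A^T. Therefore
A^* =
[[3, 0],
 [-3, -3]].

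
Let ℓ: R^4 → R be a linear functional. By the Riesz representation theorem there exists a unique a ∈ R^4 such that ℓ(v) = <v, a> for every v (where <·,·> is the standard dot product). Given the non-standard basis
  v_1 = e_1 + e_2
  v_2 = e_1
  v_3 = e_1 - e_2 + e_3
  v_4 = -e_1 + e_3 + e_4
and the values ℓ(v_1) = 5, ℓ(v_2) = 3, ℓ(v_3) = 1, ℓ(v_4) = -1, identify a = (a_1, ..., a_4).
a = (3, 2, 0, 2)

Write a = (a_1, ..., a_4) in the standard basis. For each basis vector v_i, ℓ(v_i) = <v_i, a> is a linear equation in the a_j's. Collect the n equations into a matrix system V a = ℓ, where row i of V is v_i (expressed in the standard basis). Since V is invertible (lower-triangular with 1s on the diagonal, up to permutation), solve by back-substitution:
  V =
[[1, 1, 0, 0],
 [1, 0, 0, 0],
 [1, -1, 1, 0],
 [-1, 0, 1, 1]]
  V a = (5, 3, 1, -1)
Solving gives a = (3, 2, 0, 2).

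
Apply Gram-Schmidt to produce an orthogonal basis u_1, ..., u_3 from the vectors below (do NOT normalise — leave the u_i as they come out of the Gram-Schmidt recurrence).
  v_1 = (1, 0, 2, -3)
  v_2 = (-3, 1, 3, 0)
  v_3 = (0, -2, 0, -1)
Orthogonal basis:
  u_1 = (1, 0, 2, -3)
  u_2 = (-45/14, 1, 18/7, 9/14)
  u_3 = (-174/257, -477/257, -15/257, -68/257)

Apply the Gram-Schmidt recurrence
  u_1 = v_1
  u_i = v_i − Σ_{j<i} ((v_i · u_j) / (u_j · u_j)) · u_j.

Step by step this gives:
  u_1 = (1, 0, 2, -3)
  u_2 = (-45/14, 1, 18/7, 9/14)
  u_3 = (-174/257, -477/257, -15/257, -68/257)

Orthogonality check:
  u_2 · u_1 = 0 (should be 0)
  u_3 · u_1 = 0 (should be 0)
  u_3 · u_2 = 0 (should be 0)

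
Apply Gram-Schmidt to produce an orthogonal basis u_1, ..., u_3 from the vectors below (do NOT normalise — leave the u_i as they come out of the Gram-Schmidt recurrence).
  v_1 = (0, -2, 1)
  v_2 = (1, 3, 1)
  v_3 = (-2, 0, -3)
Orthogonal basis:
  u_1 = (0, -2, 1)
  u_2 = (1, 1, 2)
  u_3 = (-2/3, 2/15, 4/15)

Apply the Gram-Schmidt recurrence
  u_1 = v_1
  u_i = v_i − Σ_{j<i} ((v_i · u_j) / (u_j · u_j)) · u_j.

Step by step this gives:
  u_1 = (0, -2, 1)
  u_2 = (1, 1, 2)
  u_3 = (-2/3, 2/15, 4/15)

Orthogonality check:
  u_2 · u_1 = 0 (should be 0)
  u_3 · u_1 = 0 (should be 0)
  u_3 · u_2 = 0 (should be 0)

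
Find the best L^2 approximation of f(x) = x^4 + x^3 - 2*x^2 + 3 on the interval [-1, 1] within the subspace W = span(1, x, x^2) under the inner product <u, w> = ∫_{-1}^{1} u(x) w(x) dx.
g(x) = -8*x^2/7 + 3*x/5 + 102/35

The best approximation g ∈ W is the orthogonal projection of f onto W. Writing g = a_0 + a_1 x + a_2 x^2, the coefficients solve the normal equations G · a = b where
  G_{ij} = <φ_i, φ_j> and b_i = <f, φ_i>, with φ_0 = 1, φ_1 = x, φ_2 = x^2.
G =
  [2, 0, 2/3]
  [0, 2/3, 0]
  [2/3, 0, 2/5],
b = (76/15, 2/5, 52/35).
Solving gives a_0 = 102/35, a_1 = 3/5, a_2 = -8/7, so
  g(x) = -8*x^2/7 + 3*x/5 + 102/35.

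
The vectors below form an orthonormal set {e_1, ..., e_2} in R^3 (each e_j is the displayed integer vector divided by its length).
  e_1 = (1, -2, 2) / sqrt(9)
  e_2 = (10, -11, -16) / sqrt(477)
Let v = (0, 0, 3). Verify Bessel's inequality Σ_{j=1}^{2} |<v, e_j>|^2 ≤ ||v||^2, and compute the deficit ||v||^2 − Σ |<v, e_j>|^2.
Σ |<v, e_j>|^2 = 468/53; ||v||^2 = 9; deficit = 9/53

Write each e_j = u_j / sqrt(<u_j, u_j>) where u_j is the displayed integer vector. Then <v, e_j> = <v, u_j> / sqrt(<u_j, u_j>), so |<v, e_j>|^2 = <v, u_j>^2 / <u_j, u_j>.
Coefficients: <v, e_1> = 6/sqrt(9), <v, e_2> = -48/sqrt(477).
Square and sum: Σ |<v, e_j>|^2 = 468/53.
Compute ||v||^2 = v·v = 9.
Deficit = 9 − 468/53 = 9/53 ≥ 0, confirming Bessel's inequality. (The deficit equals ||v − Σ <v,e_j> e_j||^2, the squared distance from v to span{e_j}.)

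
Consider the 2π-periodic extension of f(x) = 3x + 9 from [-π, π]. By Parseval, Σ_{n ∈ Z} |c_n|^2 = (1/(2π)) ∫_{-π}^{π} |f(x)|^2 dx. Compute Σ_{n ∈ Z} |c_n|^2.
Σ |c_n|^2 = 3π^2 + 81

Expand and integrate term by term over [-π, π]:
  ∫ (3x)^2 dx = 9·(2π^3/3); ∫ 2·3·(9)·x dx = 0 (odd integrand); ∫ 9^2 dx = 81·2π.
So (1/(2π)) ∫_{-π}^{π} (3x + 9)^2 dx = 9π^2/3 + 81 = 3π^2 + 81.
Parseval ⇒ Σ |c_n|^2 = 3π^2 + 81.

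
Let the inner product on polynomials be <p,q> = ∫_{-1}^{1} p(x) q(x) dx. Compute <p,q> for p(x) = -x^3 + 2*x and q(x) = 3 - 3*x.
<p,q> = -14/5

Expand the product: p(x)·q(x) = 3*x^4 - 3*x^3 - 6*x^2 + 6*x.
∫_{-1}^{1} of each monomial x^k gives [2/(k+1) if k even, 0 if k odd]. Integrating term-by-term (or equivalently evaluating the antiderivative F(x) = 3*x^5/5 - 3*x^4/4 - 2*x^3 + 3*x^2 at the endpoints):
  F(1) − F(−1) = 17/20 − (73/20) = -14/5.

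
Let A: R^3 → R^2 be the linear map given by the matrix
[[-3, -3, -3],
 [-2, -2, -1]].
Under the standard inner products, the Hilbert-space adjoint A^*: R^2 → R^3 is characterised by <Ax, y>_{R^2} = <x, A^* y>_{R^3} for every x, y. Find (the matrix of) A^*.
A^* = A^T =
[[-3, -2],
 [-3, -2],
 [-3, -1]]

For real matrices with standard dot products, the defining identity <Ax, y> = <x, A^* y> gives (Ax)^T y = x^T (A^*) y, i.e. x^T A^T y = x^T (A^*) y. Since this holds for all x, y, we must have A^* = A^T. Therefore
A^* =
[[-3, -2],
 [-3, -2],
 [-3, -1]].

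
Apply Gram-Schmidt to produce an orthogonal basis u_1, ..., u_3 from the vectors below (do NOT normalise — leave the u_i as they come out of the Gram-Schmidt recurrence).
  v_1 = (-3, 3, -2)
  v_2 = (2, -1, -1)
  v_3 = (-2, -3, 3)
Orthogonal basis:
  u_1 = (-3, 3, -2)
  u_2 = (23/22, -1/22, -18/11)
  u_3 = (-110/83, -154/83, -66/83)

Apply the Gram-Schmidt recurrence
  u_1 = v_1
  u_i = v_i − Σ_{j<i} ((v_i · u_j) / (u_j · u_j)) · u_j.

Step by step this gives:
  u_1 = (-3, 3, -2)
  u_2 = (23/22, -1/22, -18/11)
  u_3 = (-110/83, -154/83, -66/83)

Orthogonality check:
  u_2 · u_1 = 0 (should be 0)
  u_3 · u_1 = 0 (should be 0)
  u_3 · u_2 = 0 (should be 0)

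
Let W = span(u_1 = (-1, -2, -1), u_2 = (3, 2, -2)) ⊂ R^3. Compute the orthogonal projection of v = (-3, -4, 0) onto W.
proj_W(v) = (-243/77, -298/77, -8/77)

Set up U = [u_1 | ... | u_2] ∈ R^(3×2). The projector onto W = col(U) is P = U (U^T U)^(-1) U^T.
Compute U^T U =
  [6, -5]
  [-5, 17],
and U^T v = (11, -17).
Solve U^T U · c = U^T v for the coefficients: c = (102/77, -47/77). The projection is proj_W(v) = U c.
Check: (v - proj_W(v)) · u_1 = 0  (should be 0).
Check: (v - proj_W(v)) · u_2 = 0  (should be 0).
Result: proj_W(v) = (-243/77, -298/77, -8/77).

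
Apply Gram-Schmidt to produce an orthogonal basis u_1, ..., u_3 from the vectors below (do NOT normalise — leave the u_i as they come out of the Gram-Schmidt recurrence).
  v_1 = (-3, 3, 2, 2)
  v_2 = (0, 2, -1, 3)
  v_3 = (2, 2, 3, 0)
Orthogonal basis:
  u_1 = (-3, 3, 2, 2)
  u_2 = (15/13, 11/13, -23/13, 29/13)
  u_3 = (125/44, 17/12, 305/132, -23/132)

Apply the Gram-Schmidt recurrence
  u_1 = v_1
  u_i = v_i − Σ_{j<i} ((v_i · u_j) / (u_j · u_j)) · u_j.

Step by step this gives:
  u_1 = (-3, 3, 2, 2)
  u_2 = (15/13, 11/13, -23/13, 29/13)
  u_3 = (125/44, 17/12, 305/132, -23/132)

Orthogonality check:
  u_2 · u_1 = 0 (should be 0)
  u_3 · u_1 = 0 (should be 0)
  u_3 · u_2 = 0 (should be 0)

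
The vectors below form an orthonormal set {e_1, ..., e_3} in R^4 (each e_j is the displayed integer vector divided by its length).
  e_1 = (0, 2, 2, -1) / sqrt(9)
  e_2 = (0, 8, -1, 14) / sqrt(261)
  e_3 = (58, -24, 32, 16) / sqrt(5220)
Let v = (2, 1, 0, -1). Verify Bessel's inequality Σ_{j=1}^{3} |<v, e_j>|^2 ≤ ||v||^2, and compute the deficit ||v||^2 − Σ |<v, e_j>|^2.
Σ |<v, e_j>|^2 = 101/45; ||v||^2 = 6; deficit = 169/45

Write each e_j = u_j / sqrt(<u_j, u_j>) where u_j is the displayed integer vector. Then <v, e_j> = <v, u_j> / sqrt(<u_j, u_j>), so |<v, e_j>|^2 = <v, u_j>^2 / <u_j, u_j>.
Coefficients: <v, e_1> = 3/sqrt(9), <v, e_2> = -6/sqrt(261), <v, e_3> = 76/sqrt(5220).
Square and sum: Σ |<v, e_j>|^2 = 101/45.
Compute ||v||^2 = v·v = 6.
Deficit = 6 − 101/45 = 169/45 ≥ 0, confirming Bessel's inequality. (The deficit equals ||v − Σ <v,e_j> e_j||^2, the squared distance from v to span{e_j}.)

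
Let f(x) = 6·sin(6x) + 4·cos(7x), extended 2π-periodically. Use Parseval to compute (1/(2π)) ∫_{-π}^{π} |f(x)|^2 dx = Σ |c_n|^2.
Σ |c_n|^2 = 26

Expand |f|^2 and use orthogonality of {sin(nx), cos(mx)} on [-π, π]:
  ∫_{-π}^{π} sin(nx)^2 dx = π, ∫ cos(mx)^2 dx = π, and cross terms integrate to 0.
So ∫_{-π}^{π} f(x)^2 dx = 6^2 · π + 4^2 · π = (36 + 16)π.
Divide by 2π: (36 + 16)/2 = 26.
By Parseval, this equals Σ |c_n|^2.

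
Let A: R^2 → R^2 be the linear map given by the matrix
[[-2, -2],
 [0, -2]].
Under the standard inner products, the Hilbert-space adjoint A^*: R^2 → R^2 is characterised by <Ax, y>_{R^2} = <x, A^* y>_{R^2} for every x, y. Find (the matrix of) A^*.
A^* = A^T =
[[-2, 0],
 [-2, -2]]

For real matrices with standard dot products, the defining identity <Ax, y> = <x, A^* y> gives (Ax)^T y = x^T (A^*) y, i.e. x^T A^T y = x^T (A^*) y. Since this holds for all x, y, we must have A^* = A^T. Therefore
A^* =
[[-2, 0],
 [-2, -2]].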